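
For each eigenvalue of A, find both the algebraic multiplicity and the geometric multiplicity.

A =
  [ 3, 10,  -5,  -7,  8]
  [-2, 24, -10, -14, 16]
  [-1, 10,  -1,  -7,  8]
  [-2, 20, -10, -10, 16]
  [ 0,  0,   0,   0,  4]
λ = 4: alg = 5, geom = 4

Step 1 — factor the characteristic polynomial to read off the algebraic multiplicities:
  χ_A(x) = (x - 4)^5

Step 2 — compute geometric multiplicities via the rank-nullity identity g(λ) = n − rank(A − λI):
  rank(A − (4)·I) = 1, so dim ker(A − (4)·I) = n − 1 = 4

Summary:
  λ = 4: algebraic multiplicity = 5, geometric multiplicity = 4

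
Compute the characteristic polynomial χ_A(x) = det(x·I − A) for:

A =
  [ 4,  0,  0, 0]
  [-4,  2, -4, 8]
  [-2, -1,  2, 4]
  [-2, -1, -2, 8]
x^4 - 16*x^3 + 96*x^2 - 256*x + 256

Expanding det(x·I − A) (e.g. by cofactor expansion or by noting that A is similar to its Jordan form J, which has the same characteristic polynomial as A) gives
  χ_A(x) = x^4 - 16*x^3 + 96*x^2 - 256*x + 256
which factors as (x - 4)^4. The eigenvalues (with algebraic multiplicities) are λ = 4 with multiplicity 4.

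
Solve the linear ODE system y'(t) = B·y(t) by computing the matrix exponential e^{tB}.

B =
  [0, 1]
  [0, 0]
e^{tB} =
  [1, t]
  [0, 1]

Strategy: write B = P · J · P⁻¹ where J is a Jordan canonical form, so e^{tB} = P · e^{tJ} · P⁻¹, and e^{tJ} can be computed block-by-block.

B has Jordan form
J =
  [0, 1]
  [0, 0]
(up to reordering of blocks).

Per-block formulas:
  For a 2×2 Jordan block J_2(0): exp(t · J_2(0)) = e^(0t)·(I + t·N), where N is the 2×2 nilpotent shift.

After assembling e^{tJ} and conjugating by P, we get:

e^{tB} =
  [1, t]
  [0, 1]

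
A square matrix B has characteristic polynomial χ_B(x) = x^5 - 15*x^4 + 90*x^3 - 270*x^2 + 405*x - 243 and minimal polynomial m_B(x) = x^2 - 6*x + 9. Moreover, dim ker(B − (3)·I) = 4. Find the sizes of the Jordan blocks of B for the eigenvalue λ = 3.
Block sizes for λ = 3: [2, 1, 1, 1]

Step 1 — from the characteristic polynomial, algebraic multiplicity of λ = 3 is 5. From dim ker(B − (3)·I) = 4, there are exactly 4 Jordan blocks for λ = 3.
Step 2 — from the minimal polynomial, the factor (x − 3)^2 tells us the largest block for λ = 3 has size 2.
Step 3 — with total size 5, 4 blocks, and largest block 2, the block sizes (in nonincreasing order) are [2, 1, 1, 1].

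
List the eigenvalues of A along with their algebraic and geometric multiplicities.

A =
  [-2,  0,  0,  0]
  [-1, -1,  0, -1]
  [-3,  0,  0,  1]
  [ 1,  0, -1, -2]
λ = -2: alg = 1, geom = 1; λ = -1: alg = 3, geom = 1

Step 1 — factor the characteristic polynomial to read off the algebraic multiplicities:
  χ_A(x) = (x + 1)^3*(x + 2)

Step 2 — compute geometric multiplicities via the rank-nullity identity g(λ) = n − rank(A − λI):
  rank(A − (-2)·I) = 3, so dim ker(A − (-2)·I) = n − 3 = 1
  rank(A − (-1)·I) = 3, so dim ker(A − (-1)·I) = n − 3 = 1

Summary:
  λ = -2: algebraic multiplicity = 1, geometric multiplicity = 1
  λ = -1: algebraic multiplicity = 3, geometric multiplicity = 1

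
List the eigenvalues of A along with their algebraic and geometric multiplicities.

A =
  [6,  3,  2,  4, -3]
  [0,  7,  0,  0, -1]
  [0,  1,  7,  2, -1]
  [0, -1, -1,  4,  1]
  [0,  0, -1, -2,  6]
λ = 6: alg = 5, geom = 3

Step 1 — factor the characteristic polynomial to read off the algebraic multiplicities:
  χ_A(x) = (x - 6)^5

Step 2 — compute geometric multiplicities via the rank-nullity identity g(λ) = n − rank(A − λI):
  rank(A − (6)·I) = 2, so dim ker(A − (6)·I) = n − 2 = 3

Summary:
  λ = 6: algebraic multiplicity = 5, geometric multiplicity = 3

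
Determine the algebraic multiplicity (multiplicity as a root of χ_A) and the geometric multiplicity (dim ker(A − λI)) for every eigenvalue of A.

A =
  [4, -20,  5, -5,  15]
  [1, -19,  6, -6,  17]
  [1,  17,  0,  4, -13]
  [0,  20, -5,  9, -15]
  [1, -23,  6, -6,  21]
λ = -1: alg = 1, geom = 1; λ = 4: alg = 4, geom = 3

Step 1 — factor the characteristic polynomial to read off the algebraic multiplicities:
  χ_A(x) = (x - 4)^4*(x + 1)

Step 2 — compute geometric multiplicities via the rank-nullity identity g(λ) = n − rank(A − λI):
  rank(A − (-1)·I) = 4, so dim ker(A − (-1)·I) = n − 4 = 1
  rank(A − (4)·I) = 2, so dim ker(A − (4)·I) = n − 2 = 3

Summary:
  λ = -1: algebraic multiplicity = 1, geometric multiplicity = 1
  λ = 4: algebraic multiplicity = 4, geometric multiplicity = 3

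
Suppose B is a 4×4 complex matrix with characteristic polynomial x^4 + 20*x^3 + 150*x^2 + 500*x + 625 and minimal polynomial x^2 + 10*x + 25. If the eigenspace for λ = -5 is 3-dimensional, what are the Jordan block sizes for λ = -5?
Block sizes for λ = -5: [2, 1, 1]

Step 1 — from the characteristic polynomial, algebraic multiplicity of λ = -5 is 4. From dim ker(B − (-5)·I) = 3, there are exactly 3 Jordan blocks for λ = -5.
Step 2 — from the minimal polynomial, the factor (x + 5)^2 tells us the largest block for λ = -5 has size 2.
Step 3 — with total size 4, 3 blocks, and largest block 2, the block sizes (in nonincreasing order) are [2, 1, 1].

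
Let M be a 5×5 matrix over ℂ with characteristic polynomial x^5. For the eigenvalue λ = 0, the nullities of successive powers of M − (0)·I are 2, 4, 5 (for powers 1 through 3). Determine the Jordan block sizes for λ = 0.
Block sizes for λ = 0: [3, 2]

From the dimensions of kernels of powers, the number of Jordan blocks of size at least j is d_j − d_{j−1} where d_j = dim ker(N^j) (with d_0 = 0). Computing the differences gives [2, 2, 1].
The number of blocks of size exactly k is (#blocks of size ≥ k) − (#blocks of size ≥ k + 1), so the partition is: 1 block(s) of size 2, 1 block(s) of size 3.
In nonincreasing order the block sizes are [3, 2].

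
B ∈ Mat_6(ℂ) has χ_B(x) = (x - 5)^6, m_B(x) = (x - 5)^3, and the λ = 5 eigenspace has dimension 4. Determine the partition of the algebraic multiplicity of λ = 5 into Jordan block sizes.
Block sizes for λ = 5: [3, 1, 1, 1]

Step 1 — from the characteristic polynomial, algebraic multiplicity of λ = 5 is 6. From dim ker(B − (5)·I) = 4, there are exactly 4 Jordan blocks for λ = 5.
Step 2 — from the minimal polynomial, the factor (x − 5)^3 tells us the largest block for λ = 5 has size 3.
Step 3 — with total size 6, 4 blocks, and largest block 3, the block sizes (in nonincreasing order) are [3, 1, 1, 1].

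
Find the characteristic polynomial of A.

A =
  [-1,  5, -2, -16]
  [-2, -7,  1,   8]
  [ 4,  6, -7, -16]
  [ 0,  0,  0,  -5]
x^4 + 20*x^3 + 150*x^2 + 500*x + 625

Expanding det(x·I − A) (e.g. by cofactor expansion or by noting that A is similar to its Jordan form J, which has the same characteristic polynomial as A) gives
  χ_A(x) = x^4 + 20*x^3 + 150*x^2 + 500*x + 625
which factors as (x + 5)^4. The eigenvalues (with algebraic multiplicities) are λ = -5 with multiplicity 4.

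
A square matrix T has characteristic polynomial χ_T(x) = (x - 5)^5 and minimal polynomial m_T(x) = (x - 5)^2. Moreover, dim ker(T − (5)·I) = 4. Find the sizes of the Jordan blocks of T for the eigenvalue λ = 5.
Block sizes for λ = 5: [2, 1, 1, 1]

Step 1 — from the characteristic polynomial, algebraic multiplicity of λ = 5 is 5. From dim ker(T − (5)·I) = 4, there are exactly 4 Jordan blocks for λ = 5.
Step 2 — from the minimal polynomial, the factor (x − 5)^2 tells us the largest block for λ = 5 has size 2.
Step 3 — with total size 5, 4 blocks, and largest block 2, the block sizes (in nonincreasing order) are [2, 1, 1, 1].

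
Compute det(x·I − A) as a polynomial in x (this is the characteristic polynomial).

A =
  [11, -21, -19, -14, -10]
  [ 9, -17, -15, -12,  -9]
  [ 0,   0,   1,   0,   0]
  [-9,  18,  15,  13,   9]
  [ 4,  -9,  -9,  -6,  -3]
x^5 - 5*x^4 + 10*x^3 - 10*x^2 + 5*x - 1

Expanding det(x·I − A) (e.g. by cofactor expansion or by noting that A is similar to its Jordan form J, which has the same characteristic polynomial as A) gives
  χ_A(x) = x^5 - 5*x^4 + 10*x^3 - 10*x^2 + 5*x - 1
which factors as (x - 1)^5. The eigenvalues (with algebraic multiplicities) are λ = 1 with multiplicity 5.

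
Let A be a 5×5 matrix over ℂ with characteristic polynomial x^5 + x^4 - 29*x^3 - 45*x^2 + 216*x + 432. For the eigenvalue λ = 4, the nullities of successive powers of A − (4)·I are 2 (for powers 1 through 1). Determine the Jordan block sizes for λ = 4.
Block sizes for λ = 4: [1, 1]

From the dimensions of kernels of powers, the number of Jordan blocks of size at least j is d_j − d_{j−1} where d_j = dim ker(N^j) (with d_0 = 0). Computing the differences gives [2].
The number of blocks of size exactly k is (#blocks of size ≥ k) − (#blocks of size ≥ k + 1), so the partition is: 2 block(s) of size 1.
In nonincreasing order the block sizes are [1, 1].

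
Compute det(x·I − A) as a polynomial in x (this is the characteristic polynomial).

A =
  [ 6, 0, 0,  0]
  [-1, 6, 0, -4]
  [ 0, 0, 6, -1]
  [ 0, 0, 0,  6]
x^4 - 24*x^3 + 216*x^2 - 864*x + 1296

Expanding det(x·I − A) (e.g. by cofactor expansion or by noting that A is similar to its Jordan form J, which has the same characteristic polynomial as A) gives
  χ_A(x) = x^4 - 24*x^3 + 216*x^2 - 864*x + 1296
which factors as (x - 6)^4. The eigenvalues (with algebraic multiplicities) are λ = 6 with multiplicity 4.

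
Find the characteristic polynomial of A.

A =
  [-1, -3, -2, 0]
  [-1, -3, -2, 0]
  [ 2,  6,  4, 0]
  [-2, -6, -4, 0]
x^4

Expanding det(x·I − A) (e.g. by cofactor expansion or by noting that A is similar to its Jordan form J, which has the same characteristic polynomial as A) gives
  χ_A(x) = x^4
which factors as x^4. The eigenvalues (with algebraic multiplicities) are λ = 0 with multiplicity 4.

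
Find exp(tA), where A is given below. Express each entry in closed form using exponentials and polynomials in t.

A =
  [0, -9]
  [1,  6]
e^{tA} =
  [-3*t*exp(3*t) + exp(3*t), -9*t*exp(3*t)]
  [t*exp(3*t), 3*t*exp(3*t) + exp(3*t)]

Strategy: write A = P · J · P⁻¹ where J is a Jordan canonical form, so e^{tA} = P · e^{tJ} · P⁻¹, and e^{tJ} can be computed block-by-block.

A has Jordan form
J =
  [3, 1]
  [0, 3]
(up to reordering of blocks).

Per-block formulas:
  For a 2×2 Jordan block J_2(3): exp(t · J_2(3)) = e^(3t)·(I + t·N), where N is the 2×2 nilpotent shift.

After assembling e^{tJ} and conjugating by P, we get:

e^{tA} =
  [-3*t*exp(3*t) + exp(3*t), -9*t*exp(3*t)]
  [t*exp(3*t), 3*t*exp(3*t) + exp(3*t)]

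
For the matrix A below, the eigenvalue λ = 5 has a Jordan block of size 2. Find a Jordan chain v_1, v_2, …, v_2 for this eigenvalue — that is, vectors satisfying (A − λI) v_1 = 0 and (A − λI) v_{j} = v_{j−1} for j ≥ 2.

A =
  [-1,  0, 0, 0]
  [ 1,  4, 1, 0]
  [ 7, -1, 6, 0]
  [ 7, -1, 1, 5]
A Jordan chain for λ = 5 of length 2:
v_1 = (0, -1, -1, -1)ᵀ
v_2 = (0, 1, 0, 0)ᵀ

Let N = A − (5)·I. We want v_2 with N^2 v_2 = 0 but N^1 v_2 ≠ 0; then v_{j-1} := N · v_j for j = 2, …, 2.

Pick v_2 = (0, 1, 0, 0)ᵀ.
Then v_1 = N · v_2 = (0, -1, -1, -1)ᵀ.

Sanity check: (A − (5)·I) v_1 = (0, 0, 0, 0)ᵀ = 0. ✓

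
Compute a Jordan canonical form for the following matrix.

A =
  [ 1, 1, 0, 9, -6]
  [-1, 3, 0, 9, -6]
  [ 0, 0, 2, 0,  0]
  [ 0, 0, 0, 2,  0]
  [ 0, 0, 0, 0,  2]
J_2(2) ⊕ J_1(2) ⊕ J_1(2) ⊕ J_1(2)

The characteristic polynomial is
  det(x·I − A) = x^5 - 10*x^4 + 40*x^3 - 80*x^2 + 80*x - 32 = (x - 2)^5

Eigenvalues and multiplicities (the geometric multiplicity of λ is n − rank(A − λI), which equals the number of Jordan blocks for λ):
  λ = 2: algebraic multiplicity = 5, geometric multiplicity = 4

Determining the block sizes for each eigenvalue:
  λ = 2: 4 blocks summing to 5 forces exactly one block of size 2 and the rest size 1 → block sizes [2, 1, 1, 1]

Assembling the blocks gives a Jordan form
J =
  [2, 1, 0, 0, 0]
  [0, 2, 0, 0, 0]
  [0, 0, 2, 0, 0]
  [0, 0, 0, 2, 0]
  [0, 0, 0, 0, 2]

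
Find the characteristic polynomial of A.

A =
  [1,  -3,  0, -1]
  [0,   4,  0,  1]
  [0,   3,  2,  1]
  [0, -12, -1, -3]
x^4 - 4*x^3 + 6*x^2 - 4*x + 1

Expanding det(x·I − A) (e.g. by cofactor expansion or by noting that A is similar to its Jordan form J, which has the same characteristic polynomial as A) gives
  χ_A(x) = x^4 - 4*x^3 + 6*x^2 - 4*x + 1
which factors as (x - 1)^4. The eigenvalues (with algebraic multiplicities) are λ = 1 with multiplicity 4.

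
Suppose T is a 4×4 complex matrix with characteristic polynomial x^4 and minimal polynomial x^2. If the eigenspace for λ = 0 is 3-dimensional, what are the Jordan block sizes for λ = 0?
Block sizes for λ = 0: [2, 1, 1]

Step 1 — from the characteristic polynomial, algebraic multiplicity of λ = 0 is 4. From dim ker(T − (0)·I) = 3, there are exactly 3 Jordan blocks for λ = 0.
Step 2 — from the minimal polynomial, the factor (x − 0)^2 tells us the largest block for λ = 0 has size 2.
Step 3 — with total size 4, 3 blocks, and largest block 2, the block sizes (in nonincreasing order) are [2, 1, 1].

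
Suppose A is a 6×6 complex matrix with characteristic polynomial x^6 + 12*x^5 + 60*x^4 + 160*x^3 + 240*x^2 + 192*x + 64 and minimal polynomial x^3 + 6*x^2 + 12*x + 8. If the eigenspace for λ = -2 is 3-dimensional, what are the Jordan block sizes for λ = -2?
Block sizes for λ = -2: [3, 2, 1]

Step 1 — from the characteristic polynomial, algebraic multiplicity of λ = -2 is 6. From dim ker(A − (-2)·I) = 3, there are exactly 3 Jordan blocks for λ = -2.
Step 2 — from the minimal polynomial, the factor (x + 2)^3 tells us the largest block for λ = -2 has size 3.
Step 3 — with total size 6, 3 blocks, and largest block 3, the block sizes (in nonincreasing order) are [3, 2, 1].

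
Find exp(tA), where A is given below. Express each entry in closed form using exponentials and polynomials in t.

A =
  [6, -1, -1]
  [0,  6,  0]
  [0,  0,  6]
e^{tA} =
  [exp(6*t), -t*exp(6*t), -t*exp(6*t)]
  [0, exp(6*t), 0]
  [0, 0, exp(6*t)]

Strategy: write A = P · J · P⁻¹ where J is a Jordan canonical form, so e^{tA} = P · e^{tJ} · P⁻¹, and e^{tJ} can be computed block-by-block.

A has Jordan form
J =
  [6, 1, 0]
  [0, 6, 0]
  [0, 0, 6]
(up to reordering of blocks).

Per-block formulas:
  For a 1×1 block at λ = 6: exp(t · [6]) = [e^(6t)].
  For a 2×2 Jordan block J_2(6): exp(t · J_2(6)) = e^(6t)·(I + t·N), where N is the 2×2 nilpotent shift.

After assembling e^{tJ} and conjugating by P, we get:

e^{tA} =
  [exp(6*t), -t*exp(6*t), -t*exp(6*t)]
  [0, exp(6*t), 0]
  [0, 0, exp(6*t)]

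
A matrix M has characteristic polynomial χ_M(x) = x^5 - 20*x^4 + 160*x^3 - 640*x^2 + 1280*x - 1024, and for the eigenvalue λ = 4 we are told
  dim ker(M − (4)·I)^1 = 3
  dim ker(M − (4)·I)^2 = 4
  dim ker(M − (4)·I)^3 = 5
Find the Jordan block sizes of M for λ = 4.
Block sizes for λ = 4: [3, 1, 1]

From the dimensions of kernels of powers, the number of Jordan blocks of size at least j is d_j − d_{j−1} where d_j = dim ker(N^j) (with d_0 = 0). Computing the differences gives [3, 1, 1].
The number of blocks of size exactly k is (#blocks of size ≥ k) − (#blocks of size ≥ k + 1), so the partition is: 2 block(s) of size 1, 1 block(s) of size 3.
In nonincreasing order the block sizes are [3, 1, 1].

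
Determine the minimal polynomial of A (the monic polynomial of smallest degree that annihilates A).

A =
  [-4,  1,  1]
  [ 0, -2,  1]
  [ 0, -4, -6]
x^3 + 12*x^2 + 48*x + 64

The characteristic polynomial is χ_A(x) = (x + 4)^3, so the eigenvalues are known. The minimal polynomial is
  m_A(x) = Π_λ (x − λ)^{k_λ}
where k_λ is the size of the *largest* Jordan block for λ (equivalently, the smallest k with (A − λI)^k v = 0 for every generalised eigenvector v of λ).

  λ = -4: largest Jordan block has size 3, contributing (x + 4)^3

So m_A(x) = (x + 4)^3 = x^3 + 12*x^2 + 48*x + 64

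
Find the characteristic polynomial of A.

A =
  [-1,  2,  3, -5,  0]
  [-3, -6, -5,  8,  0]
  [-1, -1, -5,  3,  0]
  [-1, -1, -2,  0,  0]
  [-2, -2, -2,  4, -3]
x^5 + 15*x^4 + 90*x^3 + 270*x^2 + 405*x + 243

Expanding det(x·I − A) (e.g. by cofactor expansion or by noting that A is similar to its Jordan form J, which has the same characteristic polynomial as A) gives
  χ_A(x) = x^5 + 15*x^4 + 90*x^3 + 270*x^2 + 405*x + 243
which factors as (x + 3)^5. The eigenvalues (with algebraic multiplicities) are λ = -3 with multiplicity 5.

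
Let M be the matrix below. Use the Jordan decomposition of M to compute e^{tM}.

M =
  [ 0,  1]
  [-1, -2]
e^{tM} =
  [t*exp(-t) + exp(-t), t*exp(-t)]
  [-t*exp(-t), -t*exp(-t) + exp(-t)]

Strategy: write M = P · J · P⁻¹ where J is a Jordan canonical form, so e^{tM} = P · e^{tJ} · P⁻¹, and e^{tJ} can be computed block-by-block.

M has Jordan form
J =
  [-1,  1]
  [ 0, -1]
(up to reordering of blocks).

Per-block formulas:
  For a 2×2 Jordan block J_2(-1): exp(t · J_2(-1)) = e^(-1t)·(I + t·N), where N is the 2×2 nilpotent shift.

After assembling e^{tJ} and conjugating by P, we get:

e^{tM} =
  [t*exp(-t) + exp(-t), t*exp(-t)]
  [-t*exp(-t), -t*exp(-t) + exp(-t)]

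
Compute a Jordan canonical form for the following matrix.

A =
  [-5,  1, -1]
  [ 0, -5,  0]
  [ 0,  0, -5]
J_2(-5) ⊕ J_1(-5)

The characteristic polynomial is
  det(x·I − A) = x^3 + 15*x^2 + 75*x + 125 = (x + 5)^3

Eigenvalues and multiplicities (the geometric multiplicity of λ is n − rank(A − λI), which equals the number of Jordan blocks for λ):
  λ = -5: algebraic multiplicity = 3, geometric multiplicity = 2

Determining the block sizes for each eigenvalue:
  λ = -5: 2 blocks summing to 3 forces exactly one block of size 2 and the rest size 1 → block sizes [2, 1]

Assembling the blocks gives a Jordan form
J =
  [-5,  1,  0]
  [ 0, -5,  0]
  [ 0,  0, -5]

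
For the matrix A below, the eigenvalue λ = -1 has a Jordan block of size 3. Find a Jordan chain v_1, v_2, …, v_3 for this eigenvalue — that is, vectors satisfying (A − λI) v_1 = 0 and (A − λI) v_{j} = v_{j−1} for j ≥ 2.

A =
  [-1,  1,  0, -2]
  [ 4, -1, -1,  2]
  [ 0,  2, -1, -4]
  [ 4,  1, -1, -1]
A Jordan chain for λ = -1 of length 3:
v_1 = (-4, 8, -8, 4)ᵀ
v_2 = (0, 4, 0, 4)ᵀ
v_3 = (1, 0, 0, 0)ᵀ

Let N = A − (-1)·I. We want v_3 with N^3 v_3 = 0 but N^2 v_3 ≠ 0; then v_{j-1} := N · v_j for j = 3, …, 2.

Pick v_3 = (1, 0, 0, 0)ᵀ.
Then v_2 = N · v_3 = (0, 4, 0, 4)ᵀ.
Then v_1 = N · v_2 = (-4, 8, -8, 4)ᵀ.

Sanity check: (A − (-1)·I) v_1 = (0, 0, 0, 0)ᵀ = 0. ✓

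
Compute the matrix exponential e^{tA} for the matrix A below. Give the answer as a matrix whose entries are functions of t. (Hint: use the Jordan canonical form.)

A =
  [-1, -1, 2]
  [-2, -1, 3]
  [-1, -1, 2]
e^{tA} =
  [t^2/2 - t + 1, -t, -t^2/2 + 2*t]
  [t^2/2 - 2*t, 1 - t, -t^2/2 + 3*t]
  [t^2/2 - t, -t, -t^2/2 + 2*t + 1]

Strategy: write A = P · J · P⁻¹ where J is a Jordan canonical form, so e^{tA} = P · e^{tJ} · P⁻¹, and e^{tJ} can be computed block-by-block.

A has Jordan form
J =
  [0, 1, 0]
  [0, 0, 1]
  [0, 0, 0]
(up to reordering of blocks).

Per-block formulas:
  For a 3×3 Jordan block J_3(0): exp(t · J_3(0)) = e^(0t)·(I + t·N + (t^2/2)·N^2), where N is the 3×3 nilpotent shift.

After assembling e^{tJ} and conjugating by P, we get:

e^{tA} =
  [t^2/2 - t + 1, -t, -t^2/2 + 2*t]
  [t^2/2 - 2*t, 1 - t, -t^2/2 + 3*t]
  [t^2/2 - t, -t, -t^2/2 + 2*t + 1]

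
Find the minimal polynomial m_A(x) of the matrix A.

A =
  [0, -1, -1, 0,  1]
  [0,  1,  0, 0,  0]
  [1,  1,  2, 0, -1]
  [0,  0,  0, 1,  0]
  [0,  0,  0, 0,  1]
x^2 - 2*x + 1

The characteristic polynomial is χ_A(x) = (x - 1)^5, so the eigenvalues are known. The minimal polynomial is
  m_A(x) = Π_λ (x − λ)^{k_λ}
where k_λ is the size of the *largest* Jordan block for λ (equivalently, the smallest k with (A − λI)^k v = 0 for every generalised eigenvector v of λ).

  λ = 1: largest Jordan block has size 2, contributing (x − 1)^2

So m_A(x) = (x - 1)^2 = x^2 - 2*x + 1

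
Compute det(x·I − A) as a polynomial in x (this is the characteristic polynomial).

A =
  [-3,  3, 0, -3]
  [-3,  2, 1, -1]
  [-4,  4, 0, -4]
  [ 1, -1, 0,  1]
x^4

Expanding det(x·I − A) (e.g. by cofactor expansion or by noting that A is similar to its Jordan form J, which has the same characteristic polynomial as A) gives
  χ_A(x) = x^4
which factors as x^4. The eigenvalues (with algebraic multiplicities) are λ = 0 with multiplicity 4.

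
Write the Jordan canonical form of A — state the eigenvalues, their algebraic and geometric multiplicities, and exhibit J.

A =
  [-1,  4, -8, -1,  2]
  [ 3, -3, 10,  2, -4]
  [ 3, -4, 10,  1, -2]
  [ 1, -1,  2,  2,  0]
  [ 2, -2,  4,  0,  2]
J_3(2) ⊕ J_1(2) ⊕ J_1(2)

The characteristic polynomial is
  det(x·I − A) = x^5 - 10*x^4 + 40*x^3 - 80*x^2 + 80*x - 32 = (x - 2)^5

Eigenvalues and multiplicities (the geometric multiplicity of λ is n − rank(A − λI), which equals the number of Jordan blocks for λ):
  λ = 2: algebraic multiplicity = 5, geometric multiplicity = 3

Determining the block sizes for each eigenvalue:
  λ = 2: with am = 5 and gm = 3, the partition is not yet determined (e.g. several partitions of 5 into 3 parts exist). Let N = A − (2)·I. Computing rank(N^1) = 2, rank(N^2) = 1, rank(N^3) = 0; the number of blocks of size ≥ j is rank(N^{j−1}) − rank(N^j), giving [3, 1, 1]. So we have 1 block(s) of size 3, 2 block(s) of size 1 → block sizes [3, 1, 1]

Assembling the blocks gives a Jordan form
J =
  [2, 1, 0, 0, 0]
  [0, 2, 1, 0, 0]
  [0, 0, 2, 0, 0]
  [0, 0, 0, 2, 0]
  [0, 0, 0, 0, 2]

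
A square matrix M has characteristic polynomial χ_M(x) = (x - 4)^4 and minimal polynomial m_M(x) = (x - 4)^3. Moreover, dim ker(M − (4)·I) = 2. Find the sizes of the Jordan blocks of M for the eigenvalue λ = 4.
Block sizes for λ = 4: [3, 1]

Step 1 — from the characteristic polynomial, algebraic multiplicity of λ = 4 is 4. From dim ker(M − (4)·I) = 2, there are exactly 2 Jordan blocks for λ = 4.
Step 2 — from the minimal polynomial, the factor (x − 4)^3 tells us the largest block for λ = 4 has size 3.
Step 3 — with total size 4, 2 blocks, and largest block 3, the block sizes (in nonincreasing order) are [3, 1].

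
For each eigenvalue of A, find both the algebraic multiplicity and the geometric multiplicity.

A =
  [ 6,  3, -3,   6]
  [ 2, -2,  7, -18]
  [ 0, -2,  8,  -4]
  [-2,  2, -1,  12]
λ = 6: alg = 4, geom = 2

Step 1 — factor the characteristic polynomial to read off the algebraic multiplicities:
  χ_A(x) = (x - 6)^4

Step 2 — compute geometric multiplicities via the rank-nullity identity g(λ) = n − rank(A − λI):
  rank(A − (6)·I) = 2, so dim ker(A − (6)·I) = n − 2 = 2

Summary:
  λ = 6: algebraic multiplicity = 4, geometric multiplicity = 2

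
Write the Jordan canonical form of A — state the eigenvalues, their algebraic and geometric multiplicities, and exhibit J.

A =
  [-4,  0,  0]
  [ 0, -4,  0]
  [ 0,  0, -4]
J_1(-4) ⊕ J_1(-4) ⊕ J_1(-4)

The characteristic polynomial is
  det(x·I − A) = x^3 + 12*x^2 + 48*x + 64 = (x + 4)^3

Eigenvalues and multiplicities (the geometric multiplicity of λ is n − rank(A − λI), which equals the number of Jordan blocks for λ):
  λ = -4: algebraic multiplicity = 3, geometric multiplicity = 3

Determining the block sizes for each eigenvalue:
  λ = -4: gm = am = 3, so every block has size 1 → block sizes [1, 1, 1]

Assembling the blocks gives a Jordan form
J =
  [-4,  0,  0]
  [ 0, -4,  0]
  [ 0,  0, -4]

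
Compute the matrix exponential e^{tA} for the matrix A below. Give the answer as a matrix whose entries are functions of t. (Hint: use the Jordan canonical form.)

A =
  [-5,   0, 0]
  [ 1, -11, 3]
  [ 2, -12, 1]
e^{tA} =
  [exp(-5*t), 0, 0]
  [t*exp(-5*t), -6*t*exp(-5*t) + exp(-5*t), 3*t*exp(-5*t)]
  [2*t*exp(-5*t), -12*t*exp(-5*t), 6*t*exp(-5*t) + exp(-5*t)]

Strategy: write A = P · J · P⁻¹ where J is a Jordan canonical form, so e^{tA} = P · e^{tJ} · P⁻¹, and e^{tJ} can be computed block-by-block.

A has Jordan form
J =
  [-5,  1,  0]
  [ 0, -5,  0]
  [ 0,  0, -5]
(up to reordering of blocks).

Per-block formulas:
  For a 2×2 Jordan block J_2(-5): exp(t · J_2(-5)) = e^(-5t)·(I + t·N), where N is the 2×2 nilpotent shift.
  For a 1×1 block at λ = -5: exp(t · [-5]) = [e^(-5t)].

After assembling e^{tJ} and conjugating by P, we get:

e^{tA} =
  [exp(-5*t), 0, 0]
  [t*exp(-5*t), -6*t*exp(-5*t) + exp(-5*t), 3*t*exp(-5*t)]
  [2*t*exp(-5*t), -12*t*exp(-5*t), 6*t*exp(-5*t) + exp(-5*t)]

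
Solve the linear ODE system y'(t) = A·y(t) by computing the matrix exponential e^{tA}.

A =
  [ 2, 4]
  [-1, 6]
e^{tA} =
  [-2*t*exp(4*t) + exp(4*t), 4*t*exp(4*t)]
  [-t*exp(4*t), 2*t*exp(4*t) + exp(4*t)]

Strategy: write A = P · J · P⁻¹ where J is a Jordan canonical form, so e^{tA} = P · e^{tJ} · P⁻¹, and e^{tJ} can be computed block-by-block.

A has Jordan form
J =
  [4, 1]
  [0, 4]
(up to reordering of blocks).

Per-block formulas:
  For a 2×2 Jordan block J_2(4): exp(t · J_2(4)) = e^(4t)·(I + t·N), where N is the 2×2 nilpotent shift.

After assembling e^{tJ} and conjugating by P, we get:

e^{tA} =
  [-2*t*exp(4*t) + exp(4*t), 4*t*exp(4*t)]
  [-t*exp(4*t), 2*t*exp(4*t) + exp(4*t)]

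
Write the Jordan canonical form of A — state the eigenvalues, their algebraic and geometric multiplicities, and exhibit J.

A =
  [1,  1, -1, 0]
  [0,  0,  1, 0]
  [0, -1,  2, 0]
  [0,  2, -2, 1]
J_2(1) ⊕ J_1(1) ⊕ J_1(1)

The characteristic polynomial is
  det(x·I − A) = x^4 - 4*x^3 + 6*x^2 - 4*x + 1 = (x - 1)^4

Eigenvalues and multiplicities (the geometric multiplicity of λ is n − rank(A − λI), which equals the number of Jordan blocks for λ):
  λ = 1: algebraic multiplicity = 4, geometric multiplicity = 3

Determining the block sizes for each eigenvalue:
  λ = 1: 3 blocks summing to 4 forces exactly one block of size 2 and the rest size 1 → block sizes [2, 1, 1]

Assembling the blocks gives a Jordan form
J =
  [1, 1, 0, 0]
  [0, 1, 0, 0]
  [0, 0, 1, 0]
  [0, 0, 0, 1]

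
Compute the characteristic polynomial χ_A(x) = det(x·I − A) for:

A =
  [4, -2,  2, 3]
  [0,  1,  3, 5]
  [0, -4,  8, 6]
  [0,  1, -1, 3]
x^4 - 16*x^3 + 96*x^2 - 256*x + 256

Expanding det(x·I − A) (e.g. by cofactor expansion or by noting that A is similar to its Jordan form J, which has the same characteristic polynomial as A) gives
  χ_A(x) = x^4 - 16*x^3 + 96*x^2 - 256*x + 256
which factors as (x - 4)^4. The eigenvalues (with algebraic multiplicities) are λ = 4 with multiplicity 4.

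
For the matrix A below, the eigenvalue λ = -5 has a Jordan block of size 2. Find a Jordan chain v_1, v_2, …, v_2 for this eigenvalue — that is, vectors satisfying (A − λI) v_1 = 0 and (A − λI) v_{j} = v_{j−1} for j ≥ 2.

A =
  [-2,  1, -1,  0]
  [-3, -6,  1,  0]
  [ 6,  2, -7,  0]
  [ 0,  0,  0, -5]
A Jordan chain for λ = -5 of length 2:
v_1 = (3, -3, 6, 0)ᵀ
v_2 = (1, 0, 0, 0)ᵀ

Let N = A − (-5)·I. We want v_2 with N^2 v_2 = 0 but N^1 v_2 ≠ 0; then v_{j-1} := N · v_j for j = 2, …, 2.

Pick v_2 = (1, 0, 0, 0)ᵀ.
Then v_1 = N · v_2 = (3, -3, 6, 0)ᵀ.

Sanity check: (A − (-5)·I) v_1 = (0, 0, 0, 0)ᵀ = 0. ✓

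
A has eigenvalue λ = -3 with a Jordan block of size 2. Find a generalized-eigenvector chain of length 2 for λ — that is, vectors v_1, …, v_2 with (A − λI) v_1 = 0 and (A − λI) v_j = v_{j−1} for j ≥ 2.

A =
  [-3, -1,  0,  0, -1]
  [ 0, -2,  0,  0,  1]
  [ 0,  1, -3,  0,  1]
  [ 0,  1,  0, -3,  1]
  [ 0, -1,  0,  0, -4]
A Jordan chain for λ = -3 of length 2:
v_1 = (-1, 1, 1, 1, -1)ᵀ
v_2 = (0, 1, 0, 0, 0)ᵀ

Let N = A − (-3)·I. We want v_2 with N^2 v_2 = 0 but N^1 v_2 ≠ 0; then v_{j-1} := N · v_j for j = 2, …, 2.

Pick v_2 = (0, 1, 0, 0, 0)ᵀ.
Then v_1 = N · v_2 = (-1, 1, 1, 1, -1)ᵀ.

Sanity check: (A − (-3)·I) v_1 = (0, 0, 0, 0, 0)ᵀ = 0. ✓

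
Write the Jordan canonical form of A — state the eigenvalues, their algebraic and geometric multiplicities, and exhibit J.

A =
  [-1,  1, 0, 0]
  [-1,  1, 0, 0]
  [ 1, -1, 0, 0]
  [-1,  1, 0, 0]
J_2(0) ⊕ J_1(0) ⊕ J_1(0)

The characteristic polynomial is
  det(x·I − A) = x^4

Eigenvalues and multiplicities (the geometric multiplicity of λ is n − rank(A − λI), which equals the number of Jordan blocks for λ):
  λ = 0: algebraic multiplicity = 4, geometric multiplicity = 3

Determining the block sizes for each eigenvalue:
  λ = 0: 3 blocks summing to 4 forces exactly one block of size 2 and the rest size 1 → block sizes [2, 1, 1]

Assembling the blocks gives a Jordan form
J =
  [0, 1, 0, 0]
  [0, 0, 0, 0]
  [0, 0, 0, 0]
  [0, 0, 0, 0]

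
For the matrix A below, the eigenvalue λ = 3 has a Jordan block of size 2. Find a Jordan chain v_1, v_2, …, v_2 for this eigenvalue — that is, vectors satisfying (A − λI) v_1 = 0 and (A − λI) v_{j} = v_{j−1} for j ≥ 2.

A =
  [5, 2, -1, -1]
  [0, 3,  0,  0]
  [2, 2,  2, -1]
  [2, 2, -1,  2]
A Jordan chain for λ = 3 of length 2:
v_1 = (2, 0, 2, 2)ᵀ
v_2 = (1, 0, 0, 0)ᵀ

Let N = A − (3)·I. We want v_2 with N^2 v_2 = 0 but N^1 v_2 ≠ 0; then v_{j-1} := N · v_j for j = 2, …, 2.

Pick v_2 = (1, 0, 0, 0)ᵀ.
Then v_1 = N · v_2 = (2, 0, 2, 2)ᵀ.

Sanity check: (A − (3)·I) v_1 = (0, 0, 0, 0)ᵀ = 0. ✓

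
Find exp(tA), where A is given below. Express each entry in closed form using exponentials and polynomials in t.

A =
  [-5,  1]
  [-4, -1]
e^{tA} =
  [-2*t*exp(-3*t) + exp(-3*t), t*exp(-3*t)]
  [-4*t*exp(-3*t), 2*t*exp(-3*t) + exp(-3*t)]

Strategy: write A = P · J · P⁻¹ where J is a Jordan canonical form, so e^{tA} = P · e^{tJ} · P⁻¹, and e^{tJ} can be computed block-by-block.

A has Jordan form
J =
  [-3,  1]
  [ 0, -3]
(up to reordering of blocks).

Per-block formulas:
  For a 2×2 Jordan block J_2(-3): exp(t · J_2(-3)) = e^(-3t)·(I + t·N), where N is the 2×2 nilpotent shift.

After assembling e^{tJ} and conjugating by P, we get:

e^{tA} =
  [-2*t*exp(-3*t) + exp(-3*t), t*exp(-3*t)]
  [-4*t*exp(-3*t), 2*t*exp(-3*t) + exp(-3*t)]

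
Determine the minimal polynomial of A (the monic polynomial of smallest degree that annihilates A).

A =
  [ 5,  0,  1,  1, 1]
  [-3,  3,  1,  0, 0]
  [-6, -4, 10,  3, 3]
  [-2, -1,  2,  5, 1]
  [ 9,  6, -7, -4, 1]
x^3 - 14*x^2 + 65*x - 100

The characteristic polynomial is χ_A(x) = (x - 5)^4*(x - 4), so the eigenvalues are known. The minimal polynomial is
  m_A(x) = Π_λ (x − λ)^{k_λ}
where k_λ is the size of the *largest* Jordan block for λ (equivalently, the smallest k with (A − λI)^k v = 0 for every generalised eigenvector v of λ).

  λ = 4: largest Jordan block has size 1, contributing (x − 4)
  λ = 5: largest Jordan block has size 2, contributing (x − 5)^2

So m_A(x) = (x - 5)^2*(x - 4) = x^3 - 14*x^2 + 65*x - 100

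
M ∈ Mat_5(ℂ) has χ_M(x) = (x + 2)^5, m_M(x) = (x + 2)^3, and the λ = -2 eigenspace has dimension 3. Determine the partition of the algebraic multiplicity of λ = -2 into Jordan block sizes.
Block sizes for λ = -2: [3, 1, 1]

Step 1 — from the characteristic polynomial, algebraic multiplicity of λ = -2 is 5. From dim ker(M − (-2)·I) = 3, there are exactly 3 Jordan blocks for λ = -2.
Step 2 — from the minimal polynomial, the factor (x + 2)^3 tells us the largest block for λ = -2 has size 3.
Step 3 — with total size 5, 3 blocks, and largest block 3, the block sizes (in nonincreasing order) are [3, 1, 1].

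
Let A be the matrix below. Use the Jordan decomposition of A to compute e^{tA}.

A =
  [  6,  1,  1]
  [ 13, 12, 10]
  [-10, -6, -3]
e^{tA} =
  [2*t^2*exp(5*t) + t*exp(5*t) + exp(5*t), t^2*exp(5*t) + t*exp(5*t), 3*t^2*exp(5*t)/2 + t*exp(5*t)]
  [2*t^2*exp(5*t) + 13*t*exp(5*t), t^2*exp(5*t) + 7*t*exp(5*t) + exp(5*t), 3*t^2*exp(5*t)/2 + 10*t*exp(5*t)]
  [-4*t^2*exp(5*t) - 10*t*exp(5*t), -2*t^2*exp(5*t) - 6*t*exp(5*t), -3*t^2*exp(5*t) - 8*t*exp(5*t) + exp(5*t)]

Strategy: write A = P · J · P⁻¹ where J is a Jordan canonical form, so e^{tA} = P · e^{tJ} · P⁻¹, and e^{tJ} can be computed block-by-block.

A has Jordan form
J =
  [5, 1, 0]
  [0, 5, 1]
  [0, 0, 5]
(up to reordering of blocks).

Per-block formulas:
  For a 3×3 Jordan block J_3(5): exp(t · J_3(5)) = e^(5t)·(I + t·N + (t^2/2)·N^2), where N is the 3×3 nilpotent shift.

After assembling e^{tJ} and conjugating by P, we get:

e^{tA} =
  [2*t^2*exp(5*t) + t*exp(5*t) + exp(5*t), t^2*exp(5*t) + t*exp(5*t), 3*t^2*exp(5*t)/2 + t*exp(5*t)]
  [2*t^2*exp(5*t) + 13*t*exp(5*t), t^2*exp(5*t) + 7*t*exp(5*t) + exp(5*t), 3*t^2*exp(5*t)/2 + 10*t*exp(5*t)]
  [-4*t^2*exp(5*t) - 10*t*exp(5*t), -2*t^2*exp(5*t) - 6*t*exp(5*t), -3*t^2*exp(5*t) - 8*t*exp(5*t) + exp(5*t)]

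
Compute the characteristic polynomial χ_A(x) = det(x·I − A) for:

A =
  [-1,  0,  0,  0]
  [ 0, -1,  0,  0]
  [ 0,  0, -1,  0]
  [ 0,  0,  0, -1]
x^4 + 4*x^3 + 6*x^2 + 4*x + 1

Expanding det(x·I − A) (e.g. by cofactor expansion or by noting that A is similar to its Jordan form J, which has the same characteristic polynomial as A) gives
  χ_A(x) = x^4 + 4*x^3 + 6*x^2 + 4*x + 1
which factors as (x + 1)^4. The eigenvalues (with algebraic multiplicities) are λ = -1 with multiplicity 4.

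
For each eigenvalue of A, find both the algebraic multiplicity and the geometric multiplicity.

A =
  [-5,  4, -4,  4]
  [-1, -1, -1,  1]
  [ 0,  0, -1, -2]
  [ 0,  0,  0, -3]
λ = -3: alg = 3, geom = 2; λ = -1: alg = 1, geom = 1

Step 1 — factor the characteristic polynomial to read off the algebraic multiplicities:
  χ_A(x) = (x + 1)*(x + 3)^3

Step 2 — compute geometric multiplicities via the rank-nullity identity g(λ) = n − rank(A − λI):
  rank(A − (-3)·I) = 2, so dim ker(A − (-3)·I) = n − 2 = 2
  rank(A − (-1)·I) = 3, so dim ker(A − (-1)·I) = n − 3 = 1

Summary:
  λ = -3: algebraic multiplicity = 3, geometric multiplicity = 2
  λ = -1: algebraic multiplicity = 1, geometric multiplicity = 1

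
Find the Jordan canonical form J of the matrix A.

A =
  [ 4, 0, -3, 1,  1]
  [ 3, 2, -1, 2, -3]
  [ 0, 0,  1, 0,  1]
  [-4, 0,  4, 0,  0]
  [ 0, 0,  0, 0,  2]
J_1(1) ⊕ J_3(2) ⊕ J_1(2)

The characteristic polynomial is
  det(x·I − A) = x^5 - 9*x^4 + 32*x^3 - 56*x^2 + 48*x - 16 = (x - 2)^4*(x - 1)

Eigenvalues and multiplicities (the geometric multiplicity of λ is n − rank(A − λI), which equals the number of Jordan blocks for λ):
  λ = 1: algebraic multiplicity = 1, geometric multiplicity = 1
  λ = 2: algebraic multiplicity = 4, geometric multiplicity = 2

Determining the block sizes for each eigenvalue:
  λ = 1: one block (gm = 1), so the single block has size am = 1 → block sizes [1]
  λ = 2: with am = 4 and gm = 2, the partition is not yet determined (e.g. several partitions of 4 into 2 parts exist). Let N = A − (2)·I. Computing rank(N^1) = 3, rank(N^2) = 2, rank(N^3) = 1; the number of blocks of size ≥ j is rank(N^{j−1}) − rank(N^j), giving [2, 1, 1]. So we have 1 block(s) of size 3, 1 block(s) of size 1 → block sizes [3, 1]

Assembling the blocks gives a Jordan form
J =
  [1, 0, 0, 0, 0]
  [0, 2, 1, 0, 0]
  [0, 0, 2, 1, 0]
  [0, 0, 0, 2, 0]
  [0, 0, 0, 0, 2]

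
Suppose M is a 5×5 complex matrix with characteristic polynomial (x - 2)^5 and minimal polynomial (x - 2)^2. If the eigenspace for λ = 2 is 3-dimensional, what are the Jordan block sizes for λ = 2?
Block sizes for λ = 2: [2, 2, 1]

Step 1 — from the characteristic polynomial, algebraic multiplicity of λ = 2 is 5. From dim ker(M − (2)·I) = 3, there are exactly 3 Jordan blocks for λ = 2.
Step 2 — from the minimal polynomial, the factor (x − 2)^2 tells us the largest block for λ = 2 has size 2.
Step 3 — with total size 5, 3 blocks, and largest block 2, the block sizes (in nonincreasing order) are [2, 2, 1].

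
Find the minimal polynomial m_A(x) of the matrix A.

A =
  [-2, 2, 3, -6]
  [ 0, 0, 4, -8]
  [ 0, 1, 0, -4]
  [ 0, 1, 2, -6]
x^3 + 6*x^2 + 12*x + 8

The characteristic polynomial is χ_A(x) = (x + 2)^4, so the eigenvalues are known. The minimal polynomial is
  m_A(x) = Π_λ (x − λ)^{k_λ}
where k_λ is the size of the *largest* Jordan block for λ (equivalently, the smallest k with (A − λI)^k v = 0 for every generalised eigenvector v of λ).

  λ = -2: largest Jordan block has size 3, contributing (x + 2)^3

So m_A(x) = (x + 2)^3 = x^3 + 6*x^2 + 12*x + 8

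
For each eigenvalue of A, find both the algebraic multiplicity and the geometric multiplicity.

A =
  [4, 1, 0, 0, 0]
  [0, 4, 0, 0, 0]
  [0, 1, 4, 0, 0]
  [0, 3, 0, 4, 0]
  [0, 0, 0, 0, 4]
λ = 4: alg = 5, geom = 4

Step 1 — factor the characteristic polynomial to read off the algebraic multiplicities:
  χ_A(x) = (x - 4)^5

Step 2 — compute geometric multiplicities via the rank-nullity identity g(λ) = n − rank(A − λI):
  rank(A − (4)·I) = 1, so dim ker(A − (4)·I) = n − 1 = 4

Summary:
  λ = 4: algebraic multiplicity = 5, geometric multiplicity = 4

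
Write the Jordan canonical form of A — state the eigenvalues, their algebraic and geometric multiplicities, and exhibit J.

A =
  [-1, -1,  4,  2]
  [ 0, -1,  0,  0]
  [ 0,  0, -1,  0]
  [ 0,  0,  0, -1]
J_2(-1) ⊕ J_1(-1) ⊕ J_1(-1)

The characteristic polynomial is
  det(x·I − A) = x^4 + 4*x^3 + 6*x^2 + 4*x + 1 = (x + 1)^4

Eigenvalues and multiplicities (the geometric multiplicity of λ is n − rank(A − λI), which equals the number of Jordan blocks for λ):
  λ = -1: algebraic multiplicity = 4, geometric multiplicity = 3

Determining the block sizes for each eigenvalue:
  λ = -1: 3 blocks summing to 4 forces exactly one block of size 2 and the rest size 1 → block sizes [2, 1, 1]

Assembling the blocks gives a Jordan form
J =
  [-1,  1,  0,  0]
  [ 0, -1,  0,  0]
  [ 0,  0, -1,  0]
  [ 0,  0,  0, -1]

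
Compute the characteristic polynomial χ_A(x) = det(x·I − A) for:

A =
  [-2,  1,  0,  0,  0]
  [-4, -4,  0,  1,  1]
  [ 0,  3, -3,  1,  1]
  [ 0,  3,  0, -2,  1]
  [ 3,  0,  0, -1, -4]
x^5 + 15*x^4 + 90*x^3 + 270*x^2 + 405*x + 243

Expanding det(x·I − A) (e.g. by cofactor expansion or by noting that A is similar to its Jordan form J, which has the same characteristic polynomial as A) gives
  χ_A(x) = x^5 + 15*x^4 + 90*x^3 + 270*x^2 + 405*x + 243
which factors as (x + 3)^5. The eigenvalues (with algebraic multiplicities) are λ = -3 with multiplicity 5.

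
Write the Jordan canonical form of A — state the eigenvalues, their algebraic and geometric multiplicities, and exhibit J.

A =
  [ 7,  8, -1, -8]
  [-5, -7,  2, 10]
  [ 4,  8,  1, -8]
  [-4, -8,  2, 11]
J_3(3) ⊕ J_1(3)

The characteristic polynomial is
  det(x·I − A) = x^4 - 12*x^3 + 54*x^2 - 108*x + 81 = (x - 3)^4

Eigenvalues and multiplicities (the geometric multiplicity of λ is n − rank(A − λI), which equals the number of Jordan blocks for λ):
  λ = 3: algebraic multiplicity = 4, geometric multiplicity = 2

Determining the block sizes for each eigenvalue:
  λ = 3: with am = 4 and gm = 2, the partition is not yet determined (e.g. several partitions of 4 into 2 parts exist). Let N = A − (3)·I. Computing rank(N^1) = 2, rank(N^2) = 1, rank(N^3) = 0; the number of blocks of size ≥ j is rank(N^{j−1}) − rank(N^j), giving [2, 1, 1]. So we have 1 block(s) of size 3, 1 block(s) of size 1 → block sizes [3, 1]

Assembling the blocks gives a Jordan form
J =
  [3, 1, 0, 0]
  [0, 3, 1, 0]
  [0, 0, 3, 0]
  [0, 0, 0, 3]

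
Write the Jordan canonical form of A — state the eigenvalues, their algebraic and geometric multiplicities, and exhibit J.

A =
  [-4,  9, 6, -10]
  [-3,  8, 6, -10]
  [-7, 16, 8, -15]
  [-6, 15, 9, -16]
J_2(-1) ⊕ J_2(-1)

The characteristic polynomial is
  det(x·I − A) = x^4 + 4*x^3 + 6*x^2 + 4*x + 1 = (x + 1)^4

Eigenvalues and multiplicities (the geometric multiplicity of λ is n − rank(A − λI), which equals the number of Jordan blocks for λ):
  λ = -1: algebraic multiplicity = 4, geometric multiplicity = 2

Determining the block sizes for each eigenvalue:
  λ = -1: with am = 4 and gm = 2, the partition is not yet determined (e.g. several partitions of 4 into 2 parts exist). Let N = A − (-1)·I. Computing rank(N^1) = 2, rank(N^2) = 0; the number of blocks of size ≥ j is rank(N^{j−1}) − rank(N^j), giving [2, 2]. So we have 2 block(s) of size 2 → block sizes [2, 2]

Assembling the blocks gives a Jordan form
J =
  [-1,  1,  0,  0]
  [ 0, -1,  0,  0]
  [ 0,  0, -1,  1]
  [ 0,  0,  0, -1]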